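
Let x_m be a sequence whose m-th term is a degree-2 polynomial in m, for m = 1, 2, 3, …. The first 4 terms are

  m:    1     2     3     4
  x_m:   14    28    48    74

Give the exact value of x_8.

238

1st diffs: 14, 20, 26.
2nd diffs: 6, 6 (constant).
Newton forward-difference form: x_m = 14 + 14·C(m-1,1) + 6·C(m-1,2).
At m = 8: m-1 = 7, so x_8 = 14 + 98 + 126 = 238.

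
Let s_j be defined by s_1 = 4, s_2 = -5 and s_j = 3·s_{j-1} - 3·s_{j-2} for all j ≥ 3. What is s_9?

s_3 = -27  s_4 = -66  s_5 = -117  s_6 = -153  s_7 = -108  s_8 = 135  s_9 = 729.

729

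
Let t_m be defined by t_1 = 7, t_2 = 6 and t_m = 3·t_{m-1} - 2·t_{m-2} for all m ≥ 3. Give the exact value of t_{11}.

-1016

Compute successive terms:
t_3 = 4, t_4 = 0, t_5 = -8, t_6 = -24, t_7 = -56, t_8 = -120, t_9 = -248, t_{10} = -504, t_{11} = -1016.
(Characteristic roots are 2 and 1.)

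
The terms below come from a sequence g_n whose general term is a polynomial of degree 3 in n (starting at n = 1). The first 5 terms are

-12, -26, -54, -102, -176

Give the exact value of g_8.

-614

1st diffs: -14, -28, -48, -74.
2nd diffs: -14, -20, -26.
3rd diffs: -6, -6 (constant).
Newton forward-difference form: g_n = -12 + (-14)·C(n-1,1) + (-14)·C(n-1,2) + (-6)·C(n-1,3).
At n = 8: n-1 = 7, so g_8 = -12 - 98 - 294 - 210 = -614.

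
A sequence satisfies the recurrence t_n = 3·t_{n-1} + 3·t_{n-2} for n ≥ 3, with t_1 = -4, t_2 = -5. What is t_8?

Step forward from the initial values:
t_3 = -27  t_4 = -96  t_5 = -369  t_6 = -1395  t_7 = -5292  t_8 = -20061.

-20061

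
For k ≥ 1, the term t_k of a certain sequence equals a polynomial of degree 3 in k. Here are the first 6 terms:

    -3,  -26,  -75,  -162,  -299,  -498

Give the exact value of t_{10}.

1st diffs: -23, -49, -87, -137, -199.
2nd diffs: -26, -38, -50, -62.
3rd diffs: -12, -12, -12 (constant).
Newton forward-difference form: t_k = -3 + (-23)·C(k-1,1) + (-26)·C(k-1,2) + (-12)·C(k-1,3).
At k = 10: k-1 = 9, so t_{10} = -3 - 207 - 936 - 1008 = -2154.

-2154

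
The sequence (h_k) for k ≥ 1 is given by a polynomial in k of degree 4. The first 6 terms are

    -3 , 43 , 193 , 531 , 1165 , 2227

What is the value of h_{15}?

64705

1st diffs: 46, 150, 338, 634, 1062.
2nd diffs: 104, 188, 296, 428.
3rd diffs: 84, 108, 132.
4th diffs: 24, 24 (constant).
So h_k = k^4 + 4k^3 + 3k^2 - 6k - 5.
Evaluating at k = 15 gives h_{15} = 64705.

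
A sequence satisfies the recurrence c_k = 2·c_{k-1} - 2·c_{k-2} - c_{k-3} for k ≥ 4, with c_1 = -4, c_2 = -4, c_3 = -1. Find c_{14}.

Iterate the recurrence:
c_4 = 10, c_5 = 26, c_6 = 33, …, c_{11} = -6, c_{12} = 705, c_{13} = 1676, c_{14} = 1948.

1948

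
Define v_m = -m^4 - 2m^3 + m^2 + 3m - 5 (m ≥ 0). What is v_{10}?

v_{10} = -1·10^4 - 2·10^3 + 1·10^2 + 3·10 - 5 = -11875.

-11875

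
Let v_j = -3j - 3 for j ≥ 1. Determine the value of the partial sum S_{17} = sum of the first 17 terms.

-510

Over j = 1..17: Σj = 153.
Total = (-3)·153 + (-3)·17 = -510.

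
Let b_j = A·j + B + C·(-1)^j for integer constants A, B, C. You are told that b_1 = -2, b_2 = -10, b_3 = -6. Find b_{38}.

At j = 1, 2, 3: A + B - C = -2; 2A + B + C = -10; 3A + B - C = -6.
Subtracting the first from the second: A + 2C = -8.
Subtracting the second from the third: A - 2C = 4.
Solving: C = -3, A = -2, then B = -3.
Therefore b_{38} = -76 + (-3) + (-3)·1 = -82.

-82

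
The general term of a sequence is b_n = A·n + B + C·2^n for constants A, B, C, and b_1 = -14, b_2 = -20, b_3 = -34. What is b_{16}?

Plug in n = 1, 2, 3: A + B + 2C = -14; 2A + B + 4C = -20; 3A + B + 8C = -34.
Subtracting the first from the second: A + 2C = -6.
Subtracting the second from the third: A + 4C = -14.
Solving: C = -4, A = 2, then B = -8.
Therefore b_{16} = 32 + (-8) + (-4)·65536 = -262120.

-262120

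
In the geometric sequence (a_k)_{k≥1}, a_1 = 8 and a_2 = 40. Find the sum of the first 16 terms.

Common ratio r = 5.
a_k = 8·5^(k-1).
S = 8·(5^16 - 1)/(5 - 1) = 8·(152587890625 - 1)/(4) = 305175781248.

305175781248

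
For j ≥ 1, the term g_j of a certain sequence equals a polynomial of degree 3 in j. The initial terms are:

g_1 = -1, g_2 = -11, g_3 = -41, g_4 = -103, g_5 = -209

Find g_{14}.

-5123

1st diffs: -10, -30, -62, -106.
2nd diffs: -20, -32, -44.
3rd diffs: -12, -12 (constant).
So g_j = -2j^3 + 2j^2 - 2j + 1.
Evaluating at j = 14 gives g_{14} = -5123.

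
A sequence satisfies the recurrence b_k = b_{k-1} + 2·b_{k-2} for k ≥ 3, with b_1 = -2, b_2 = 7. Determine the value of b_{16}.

54617

Applying the relation repeatedly:
b_3 = 3  b_4 = 17  b_5 = 23  …  b_{13} = 6823  b_{14} = 13657  b_{15} = 27303  b_{16} = 54617.
(Characteristic roots are 2 and -1.)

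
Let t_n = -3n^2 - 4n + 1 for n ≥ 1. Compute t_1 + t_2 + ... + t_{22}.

-12375

Over n = 1..22: Σn = 253, Σn² = 3795.
Total = (-3)·3795 + (-4)·253 + (1)·22 = -12375.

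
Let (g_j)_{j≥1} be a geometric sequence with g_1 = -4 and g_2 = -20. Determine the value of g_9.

-1562500

Common ratio r = 5.
g_j = (-4)·5^(j-1).
g_9 = (-4)·5^8 = -1562500.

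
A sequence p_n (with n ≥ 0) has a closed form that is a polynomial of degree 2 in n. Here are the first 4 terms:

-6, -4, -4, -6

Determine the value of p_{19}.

-310

1st diffs: 2, 0, -2.
2nd diffs: -2, -2 (constant).
So p_n = -n^2 + 3n - 6.
Evaluating at n = 19 gives p_{19} = -310.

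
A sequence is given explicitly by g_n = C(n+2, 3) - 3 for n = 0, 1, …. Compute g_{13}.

452

C(15, 3) = 455, so g_{13} = 452.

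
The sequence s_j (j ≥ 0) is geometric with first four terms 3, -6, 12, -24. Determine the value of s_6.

192

Common ratio r = -2.
s_j = 3·(-2)^(j-0).
s_6 = 3·(-2)^6 = 192.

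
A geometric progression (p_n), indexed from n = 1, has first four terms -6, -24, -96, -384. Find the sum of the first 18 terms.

-137438953470

Common ratio r = 4.
p_n = (-6)·4^(n-1).
S = (-6)·(4^18 - 1)/(4 - 1) = (-6)·(68719476736 - 1)/(3) = -137438953470.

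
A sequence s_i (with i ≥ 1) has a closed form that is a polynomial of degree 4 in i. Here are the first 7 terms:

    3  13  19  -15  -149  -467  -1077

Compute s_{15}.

-37349

1st diffs: 10, 6, -34, -134, -318, -610.
2nd diffs: -4, -40, -100, -184, -292.
3rd diffs: -36, -60, -84, -108.
4th diffs: -24, -24, -24 (constant).
So s_i = -i^4 + 4i^3 - i^2 + 1.
Evaluating at i = 15 gives s_{15} = -37349.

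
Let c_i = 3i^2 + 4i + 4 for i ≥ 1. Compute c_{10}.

c_{10} = 3·10^2 + 4·10 + 4 = 344.

344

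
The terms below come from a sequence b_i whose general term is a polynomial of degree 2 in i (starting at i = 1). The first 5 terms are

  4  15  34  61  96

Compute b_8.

249

1st diffs: 11, 19, 27, 35.
2nd diffs: 8, 8, 8 (constant).
Newton forward-difference form: b_i = 4 + 11·C(i-1,1) + 8·C(i-1,2).
At i = 8: i-1 = 7, so b_8 = 4 + 77 + 168 = 249.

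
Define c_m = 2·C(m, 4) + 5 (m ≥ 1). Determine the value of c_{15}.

2735

C(15, 4) = 1365, so c_{15} = 2735.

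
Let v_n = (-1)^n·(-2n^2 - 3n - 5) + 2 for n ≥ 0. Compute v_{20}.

-863

(-1)^20 = 1; -2n^2 - 3n - 5 at n=20 is -865; so v_{20} = -863.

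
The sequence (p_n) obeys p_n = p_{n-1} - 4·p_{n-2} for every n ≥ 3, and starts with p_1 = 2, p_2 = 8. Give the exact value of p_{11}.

Applying the relation repeatedly:
p_3 = 0; p_4 = -32; p_5 = -32; p_6 = 96; p_7 = 224; p_8 = -160; p_9 = -1056; p_{10} = -416; p_{11} = 3808.

3808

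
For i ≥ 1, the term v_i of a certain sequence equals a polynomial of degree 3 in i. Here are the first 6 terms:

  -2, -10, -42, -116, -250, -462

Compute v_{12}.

1st diffs: -8, -32, -74, -134, -212.
2nd diffs: -24, -42, -60, -78.
3rd diffs: -18, -18, -18 (constant).
Newton forward-difference form: v_i = -2 + (-8)·C(i-1,1) + (-24)·C(i-1,2) + (-18)·C(i-1,3).
At i = 12: i-1 = 11, so v_{12} = -2 - 88 - 1320 - 2970 = -4380.

-4380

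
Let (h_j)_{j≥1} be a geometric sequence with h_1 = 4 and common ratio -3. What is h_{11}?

236196

h_j = 4·(-3)^(j-1).
h_{11} = 4·(-3)^10 = 236196.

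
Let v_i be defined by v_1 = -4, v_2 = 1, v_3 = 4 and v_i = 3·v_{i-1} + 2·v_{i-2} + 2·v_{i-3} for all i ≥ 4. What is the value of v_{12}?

260052

Compute successive terms:
v_4 = 6;  v_5 = 28;  v_6 = 104;  v_7 = 380;  v_8 = 1404;  v_9 = 5180;  v_{10} = 19108;  v_{11} = 70492;  v_{12} = 260052.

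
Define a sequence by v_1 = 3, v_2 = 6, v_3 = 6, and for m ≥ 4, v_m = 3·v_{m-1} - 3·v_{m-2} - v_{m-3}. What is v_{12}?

5637

Iterate the recurrence:
v_4 = -3;  v_5 = -33;  v_6 = -96;  v_7 = -186;  v_8 = -237;  v_9 = -57;  v_{10} = 726;  v_{11} = 2586;  v_{12} = 5637.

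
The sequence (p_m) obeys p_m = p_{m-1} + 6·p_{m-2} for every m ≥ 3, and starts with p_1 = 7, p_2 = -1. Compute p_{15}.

12507809

Iterate the recurrence:
p_3 = 41;  p_4 = 35;  p_5 = 281;  …;  p_{12} = 451571;  p_{13} = 1399769;  p_{14} = 4109195;  p_{15} = 12507809.
(Characteristic roots are 3 and -2.)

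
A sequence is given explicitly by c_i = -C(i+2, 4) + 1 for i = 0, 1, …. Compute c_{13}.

C(15, 4) = 1365, so c_{13} = -1364.

-1364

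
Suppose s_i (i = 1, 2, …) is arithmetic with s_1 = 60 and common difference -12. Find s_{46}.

-480

s_i = 60 + (i - 1)·(-12).
s_{46} = 60 + 45·(-12) = -480.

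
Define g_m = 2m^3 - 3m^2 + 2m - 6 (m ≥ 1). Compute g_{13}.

g_{13} = 2·13^3 - 3·13^2 + 2·13 - 6 = 3907.

3907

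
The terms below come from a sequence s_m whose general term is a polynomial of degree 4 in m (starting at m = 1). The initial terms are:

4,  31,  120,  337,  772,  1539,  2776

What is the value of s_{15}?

54072

1st diffs: 27, 89, 217, 435, 767, 1237.
2nd diffs: 62, 128, 218, 332, 470.
3rd diffs: 66, 90, 114, 138.
4th diffs: 24, 24, 24 (constant).
So s_m = m^4 + m^3 + 5m - 3.
Evaluating at m = 15 gives s_{15} = 54072.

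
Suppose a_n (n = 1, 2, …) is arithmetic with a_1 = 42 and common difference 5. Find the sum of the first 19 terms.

a_n = 42 + (n - 1)·5.
a_{19} = 132; S = 19·(42 + 132)/2 = 1653.

1653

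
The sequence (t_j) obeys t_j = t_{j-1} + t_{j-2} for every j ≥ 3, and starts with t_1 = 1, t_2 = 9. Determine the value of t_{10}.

327

Applying the relation repeatedly:
t_3 = 10; t_4 = 19; t_5 = 29; t_6 = 48; t_7 = 77; t_8 = 125; t_9 = 202; t_{10} = 327.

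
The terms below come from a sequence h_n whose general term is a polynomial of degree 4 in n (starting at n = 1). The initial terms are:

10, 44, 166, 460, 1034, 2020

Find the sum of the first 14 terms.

167398

1st diffs: 34, 122, 294, 574, 986.
2nd diffs: 88, 172, 280, 412.
3rd diffs: 84, 108, 132.
4th diffs: 24, 24 (constant).
Newton forward-difference form: h_n = 10 + 34·C(n-1,1) + 88·C(n-1,2) + 84·C(n-1,3) + 24·C(n-1,4).
Continuing: …, 3574, 5876, 9130, 13564, …, h_{14} = 48500.
Summing n = 1..14 (14 terms) gives 167398.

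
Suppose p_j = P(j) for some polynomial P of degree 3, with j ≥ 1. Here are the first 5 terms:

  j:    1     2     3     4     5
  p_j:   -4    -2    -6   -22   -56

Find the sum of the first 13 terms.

-5902

1st diffs: 2, -4, -16, -34.
2nd diffs: -6, -12, -18.
3rd diffs: -6, -6 (constant).
Newton forward-difference form: p_j = -4 + 2·C(j-1,1) + (-6)·C(j-1,2) + (-6)·C(j-1,3).
Continuing: …, -114, -202, -326, -492, …, p_{13} = -1696.
Summing j = 1..13 (13 terms) gives -5902.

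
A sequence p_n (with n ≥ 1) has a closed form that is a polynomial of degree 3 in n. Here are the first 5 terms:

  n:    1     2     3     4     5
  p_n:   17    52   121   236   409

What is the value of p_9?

1921

1st diffs: 35, 69, 115, 173.
2nd diffs: 34, 46, 58.
3rd diffs: 12, 12 (constant).
So p_n = 2n^3 + 5n^2 + 6n + 4.
Evaluating at n = 9 gives p_9 = 1921.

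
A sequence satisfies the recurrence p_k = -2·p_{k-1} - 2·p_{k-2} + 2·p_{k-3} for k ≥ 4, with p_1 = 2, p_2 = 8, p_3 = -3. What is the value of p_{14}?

-8224

p_4 = -6;  p_5 = 34;  p_6 = -62;  …;  p_{11} = -392;  p_{12} = -1496;  p_{13} = 5216;  p_{14} = -8224.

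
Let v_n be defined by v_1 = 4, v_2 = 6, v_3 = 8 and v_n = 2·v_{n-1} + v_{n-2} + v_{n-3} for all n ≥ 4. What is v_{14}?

Iterate the recurrence:
v_4 = 26  v_5 = 66  v_6 = 166  …  v_{11} = 17838  v_{12} = 45430  v_{13} = 115702  v_{14} = 294672.

294672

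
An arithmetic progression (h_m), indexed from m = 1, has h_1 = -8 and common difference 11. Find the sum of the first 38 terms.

7429

h_m = -8 + (m - 1)·11.
h_{38} = 399; S = 38·(-8 + 399)/2 = 7429.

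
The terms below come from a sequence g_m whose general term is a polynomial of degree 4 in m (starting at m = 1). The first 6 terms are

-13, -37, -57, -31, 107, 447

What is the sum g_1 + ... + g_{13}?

60021

1st diffs: -24, -20, 26, 138, 340.
2nd diffs: 4, 46, 112, 202.
3rd diffs: 42, 66, 90.
4th diffs: 24, 24 (constant).
Newton forward-difference form: g_m = -13 + (-24)·C(m-1,1) + 4·C(m-1,2) + 42·C(m-1,3) + 24·C(m-1,4).
Continuing: …, 1103, 2213, 3939, 6467, …, g_{13} = 21083.
Summing m = 1..13 (13 terms) gives 60021.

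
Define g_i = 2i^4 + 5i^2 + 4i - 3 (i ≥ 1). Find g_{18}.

g_{18} = 2·18^4 + 5·18^2 + 4·18 - 3 = 211641.

211641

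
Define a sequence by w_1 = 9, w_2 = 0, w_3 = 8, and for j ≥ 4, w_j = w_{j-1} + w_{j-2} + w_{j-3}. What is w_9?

Compute successive terms:
w_4 = 17;  w_5 = 25;  w_6 = 50;  w_7 = 92;  w_8 = 167;  w_9 = 309.

309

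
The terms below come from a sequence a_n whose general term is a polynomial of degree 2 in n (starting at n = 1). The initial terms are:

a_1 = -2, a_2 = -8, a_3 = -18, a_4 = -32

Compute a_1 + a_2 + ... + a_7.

1st diffs: -6, -10, -14.
2nd diffs: -4, -4 (constant).
Newton forward-difference form: a_n = -2 + (-6)·C(n-1,1) + (-4)·C(n-1,2).
Continuing: -50, -72, -98.
Summing n = 1..7 (7 terms) gives -280.

-280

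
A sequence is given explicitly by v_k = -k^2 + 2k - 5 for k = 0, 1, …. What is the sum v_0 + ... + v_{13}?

Over k = 0..13: Σk = 91, Σk² = 819.
Total = (-1)·819 + (2)·91 + (-5)·14 = -707.

-707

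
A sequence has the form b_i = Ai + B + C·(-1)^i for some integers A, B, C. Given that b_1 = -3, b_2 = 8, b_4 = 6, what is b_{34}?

-24

The three given values yield: A + B - C = -3; 2A + B + C = 8; 4A + B + C = 6.
Subtracting the first from the second: A + 2C = 11.
Subtracting the second from the third: 2A = -2.
Solving: C = 6, A = -1, then B = 4.
Hence b_{34} = -1·34 + 4 + 6·1 = -24.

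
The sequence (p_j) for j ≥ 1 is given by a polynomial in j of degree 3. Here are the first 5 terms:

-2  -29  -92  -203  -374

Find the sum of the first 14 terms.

1st diffs: -27, -63, -111, -171.
2nd diffs: -36, -48, -60.
3rd diffs: -12, -12 (constant).
So p_j = -2j^3 - 6j^2 + 5j + 1.
Continuing: …, -617, -944, -1367, -1898, …, p_{14} = -6593.
Summing j = 1..14 (14 terms) gives -27601.

-27601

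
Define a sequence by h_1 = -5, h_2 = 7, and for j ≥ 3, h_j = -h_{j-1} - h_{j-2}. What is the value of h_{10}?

Step forward from the initial values:
h_3 = -2  h_4 = -5  h_5 = 7  h_6 = -2  h_7 = -5  h_8 = 7  h_9 = -2  h_{10} = -5.

-5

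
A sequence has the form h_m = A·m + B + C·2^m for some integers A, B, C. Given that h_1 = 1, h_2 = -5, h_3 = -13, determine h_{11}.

-2085

At m = 1, 2, 3: A + B + 2C = 1; 2A + B + 4C = -5; 3A + B + 8C = -13.
Subtracting the first from the second: A + 2C = -6.
Subtracting the second from the third: A + 4C = -8.
Solving: C = -1, A = -4, then B = 7.
Hence h_{11} = -4·11 + 7 + (-1)·2048 = -2085.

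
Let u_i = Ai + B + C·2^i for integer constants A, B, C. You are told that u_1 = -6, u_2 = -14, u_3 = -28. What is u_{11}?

At i = 1, 2, 3: A + B + 2C = -6; 2A + B + 4C = -14; 3A + B + 8C = -28.
Subtracting the first from the second: A + 2C = -8.
Subtracting the second from the third: A + 4C = -14.
Solving: C = -3, A = -2, then B = 2.
So u_i = -2·i + 2 + (-3)·2^i; at i=11 this is -6164.

-6164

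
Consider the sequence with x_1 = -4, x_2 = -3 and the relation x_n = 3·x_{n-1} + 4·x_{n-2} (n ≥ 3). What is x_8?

Applying the relation repeatedly:
x_3 = -25; x_4 = -87; x_5 = -361; x_6 = -1431; x_7 = -5737; x_8 = -22935.
(Characteristic roots are 4 and -1.)

-22935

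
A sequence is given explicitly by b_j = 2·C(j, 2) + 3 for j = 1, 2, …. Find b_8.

C(8, 2) = 28, so b_8 = 59.

59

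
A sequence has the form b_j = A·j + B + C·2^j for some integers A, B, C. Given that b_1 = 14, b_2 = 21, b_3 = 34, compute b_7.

398

The three given values yield: A + B + 2C = 14; 2A + B + 4C = 21; 3A + B + 8C = 34.
Subtracting the first from the second: A + 2C = 7.
Subtracting the second from the third: A + 4C = 13.
Solving: C = 3, A = 1, then B = 7.
Hence b_7 = 1·7 + 7 + 3·128 = 398.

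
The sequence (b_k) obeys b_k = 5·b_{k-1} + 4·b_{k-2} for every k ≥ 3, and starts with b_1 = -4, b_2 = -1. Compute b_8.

b_3 = -21;  b_4 = -109;  b_5 = -629;  b_6 = -3581;  b_7 = -20421;  b_8 = -116429.

-116429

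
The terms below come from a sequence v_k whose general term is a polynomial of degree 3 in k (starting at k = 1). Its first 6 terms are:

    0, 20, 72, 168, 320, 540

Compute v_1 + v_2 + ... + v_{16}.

42160

1st diffs: 20, 52, 96, 152, 220.
2nd diffs: 32, 44, 56, 68.
3rd diffs: 12, 12, 12 (constant).
So v_k = 2k^3 + 4k^2 - 6k.
Continuing: …, 840, 1232, 1728, 2340, …, v_{16} = 9120.
Summing k = 1..16 (16 terms) gives 42160.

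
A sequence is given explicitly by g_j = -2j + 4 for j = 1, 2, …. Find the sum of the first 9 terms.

Over j = 1..9: Σj = 45.
Total = (-2)·45 + (4)·9 = -54.

-54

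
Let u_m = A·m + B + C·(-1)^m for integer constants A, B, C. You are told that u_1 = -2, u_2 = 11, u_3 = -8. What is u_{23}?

Write the equations: A + B - C = -2; 2A + B + C = 11; 3A + B - C = -8.
Subtracting the first from the second: A + 2C = 13.
Subtracting the second from the third: A - 2C = -19.
Solving: C = 8, A = -3, then B = 9.
So u_m = -3·m + 9 + 8·(-1)^m; at m=23 this is -68.

-68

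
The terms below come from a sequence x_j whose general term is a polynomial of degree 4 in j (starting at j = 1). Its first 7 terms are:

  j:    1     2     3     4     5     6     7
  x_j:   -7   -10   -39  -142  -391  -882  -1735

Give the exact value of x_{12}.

1st diffs: -3, -29, -103, -249, -491, -853.
2nd diffs: -26, -74, -146, -242, -362.
3rd diffs: -48, -72, -96, -120.
4th diffs: -24, -24, -24 (constant).
Newton forward-difference form: x_j = -7 + (-3)·C(j-1,1) + (-26)·C(j-1,2) + (-48)·C(j-1,3) + (-24)·C(j-1,4).
At j = 12: j-1 = 11, so x_{12} = -7 - 33 - 1430 - 7920 - 7920 = -17310.

-17310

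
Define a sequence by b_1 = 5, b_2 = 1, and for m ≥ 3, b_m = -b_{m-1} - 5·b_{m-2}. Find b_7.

Compute successive terms:
b_3 = -26, b_4 = 21, b_5 = 109, b_6 = -214, b_7 = -331.

-331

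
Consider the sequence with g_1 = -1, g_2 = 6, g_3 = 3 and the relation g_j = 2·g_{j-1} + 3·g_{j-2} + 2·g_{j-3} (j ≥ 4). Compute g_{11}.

Compute successive terms:
g_4 = 22;  g_5 = 65;  g_6 = 202;  g_7 = 643;  g_8 = 2022;  g_9 = 6377;  g_{10} = 20106;  g_{11} = 63387.

63387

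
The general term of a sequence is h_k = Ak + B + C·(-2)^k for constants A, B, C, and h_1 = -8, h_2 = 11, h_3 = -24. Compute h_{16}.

196621

Plug in k = 1, 2, 3: A + B - 2C = -8; 2A + B + 4C = 11; 3A + B - 8C = -24.
Subtracting the first from the second: A + 6C = 19.
Subtracting the second from the third: A - 12C = -35.
Solving: C = 3, A = 1, then B = -3.
Therefore h_{16} = 16 + (-3) + 3·65536 = 196621.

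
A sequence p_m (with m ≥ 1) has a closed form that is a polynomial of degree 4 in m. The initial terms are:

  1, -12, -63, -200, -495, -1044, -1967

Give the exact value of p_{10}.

-8540

1st diffs: -13, -51, -137, -295, -549, -923.
2nd diffs: -38, -86, -158, -254, -374.
3rd diffs: -48, -72, -96, -120.
4th diffs: -24, -24, -24 (constant).
Newton forward-difference form: p_m = 1 + (-13)·C(m-1,1) + (-38)·C(m-1,2) + (-48)·C(m-1,3) + (-24)·C(m-1,4).
At m = 10: m-1 = 9, so p_{10} = 1 - 117 - 1368 - 4032 - 3024 = -8540.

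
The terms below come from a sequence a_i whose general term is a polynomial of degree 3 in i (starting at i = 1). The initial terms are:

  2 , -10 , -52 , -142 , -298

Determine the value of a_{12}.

1st diffs: -12, -42, -90, -156.
2nd diffs: -30, -48, -66.
3rd diffs: -18, -18 (constant).
Newton forward-difference form: a_i = 2 + (-12)·C(i-1,1) + (-30)·C(i-1,2) + (-18)·C(i-1,3).
At i = 12: i-1 = 11, so a_{12} = 2 - 132 - 1650 - 2970 = -4750.

-4750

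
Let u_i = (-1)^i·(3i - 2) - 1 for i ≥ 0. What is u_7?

(-1)^7 = -1; 3i - 2 at i=7 is 19; so u_7 = -20.

-20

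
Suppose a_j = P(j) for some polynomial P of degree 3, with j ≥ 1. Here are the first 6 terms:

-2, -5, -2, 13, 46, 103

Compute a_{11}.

958

1st diffs: -3, 3, 15, 33, 57.
2nd diffs: 6, 12, 18, 24.
3rd diffs: 6, 6, 6 (constant).
So a_j = j^3 - 3j^2 - j + 1.
Evaluating at j = 11 gives a_{11} = 958.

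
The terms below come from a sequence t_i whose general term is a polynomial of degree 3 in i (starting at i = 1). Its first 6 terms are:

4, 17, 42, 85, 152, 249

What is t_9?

1st diffs: 13, 25, 43, 67, 97.
2nd diffs: 12, 18, 24, 30.
3rd diffs: 6, 6, 6 (constant).
So t_i = i^3 + 6i - 3.
Evaluating at i = 9 gives t_9 = 780.

780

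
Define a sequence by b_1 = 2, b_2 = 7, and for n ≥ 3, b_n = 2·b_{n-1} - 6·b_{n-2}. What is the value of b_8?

952

Applying the relation repeatedly:
b_3 = 2  b_4 = -38  b_5 = -88  b_6 = 52  b_7 = 632  b_8 = 952.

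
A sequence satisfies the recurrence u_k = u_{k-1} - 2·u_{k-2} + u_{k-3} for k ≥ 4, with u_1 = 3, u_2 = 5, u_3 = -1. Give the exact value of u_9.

Step forward from the initial values:
u_4 = -8; u_5 = -1; u_6 = 14; u_7 = 8; u_8 = -21; u_9 = -23.

-23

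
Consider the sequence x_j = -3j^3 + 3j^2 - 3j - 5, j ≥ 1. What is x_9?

x_9 = -3·9^3 + 3·9^2 - 3·9 - 5 = -1976.

-1976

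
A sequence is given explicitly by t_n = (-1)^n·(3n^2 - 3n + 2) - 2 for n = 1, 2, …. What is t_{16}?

720

(-1)^16 = 1; 3n^2 - 3n + 2 at n=16 is 722; so t_{16} = 720.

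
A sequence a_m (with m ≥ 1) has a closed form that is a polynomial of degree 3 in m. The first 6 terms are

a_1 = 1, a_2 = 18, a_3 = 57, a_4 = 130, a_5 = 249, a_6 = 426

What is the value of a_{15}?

6609

1st diffs: 17, 39, 73, 119, 177.
2nd diffs: 22, 34, 46, 58.
3rd diffs: 12, 12, 12 (constant).
So a_m = 2m^3 - m^2 + 6m - 6.
Evaluating at m = 15 gives a_{15} = 6609.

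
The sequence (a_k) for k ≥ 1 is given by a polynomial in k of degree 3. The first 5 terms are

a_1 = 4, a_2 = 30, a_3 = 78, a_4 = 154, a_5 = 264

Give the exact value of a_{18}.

1st diffs: 26, 48, 76, 110.
2nd diffs: 22, 28, 34.
3rd diffs: 6, 6 (constant).
So a_k = k^3 + 5k^2 + 4k - 6.
Evaluating at k = 18 gives a_{18} = 7518.

7518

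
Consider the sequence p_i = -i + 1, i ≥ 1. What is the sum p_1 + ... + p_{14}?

Over i = 1..14: Σi = 105.
Total = (-1)·105 + (1)·14 = -91.

-91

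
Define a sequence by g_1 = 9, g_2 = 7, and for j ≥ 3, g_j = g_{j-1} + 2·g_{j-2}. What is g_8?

679

Step forward from the initial values:
g_3 = 25, g_4 = 39, g_5 = 89, g_6 = 167, g_7 = 345, g_8 = 679.
(Characteristic roots are 2 and -1.)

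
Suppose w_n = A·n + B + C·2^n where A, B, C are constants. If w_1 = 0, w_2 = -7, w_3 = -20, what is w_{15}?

The three given values yield: A + B + 2C = 0; 2A + B + 4C = -7; 3A + B + 8C = -20.
Subtracting the first from the second: A + 2C = -7.
Subtracting the second from the third: A + 4C = -13.
Solving: C = -3, A = -1, then B = 7.
So w_n = -1·n + 7 + (-3)·2^n; at n=15 this is -98312.

-98312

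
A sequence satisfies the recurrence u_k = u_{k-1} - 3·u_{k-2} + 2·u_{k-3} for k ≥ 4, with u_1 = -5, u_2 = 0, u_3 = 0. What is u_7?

Iterate the recurrence:
u_4 = -10, u_5 = -10, u_6 = 20, u_7 = 30.

30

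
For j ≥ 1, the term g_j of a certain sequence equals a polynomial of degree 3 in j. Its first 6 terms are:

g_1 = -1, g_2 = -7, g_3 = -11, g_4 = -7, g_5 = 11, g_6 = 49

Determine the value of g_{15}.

2281

1st diffs: -6, -4, 4, 18, 38.
2nd diffs: 2, 8, 14, 20.
3rd diffs: 6, 6, 6 (constant).
Newton forward-difference form: g_j = -1 + (-6)·C(j-1,1) + 2·C(j-1,2) + 6·C(j-1,3).
At j = 15: j-1 = 14, so g_{15} = -1 - 84 + 182 + 2184 = 2281.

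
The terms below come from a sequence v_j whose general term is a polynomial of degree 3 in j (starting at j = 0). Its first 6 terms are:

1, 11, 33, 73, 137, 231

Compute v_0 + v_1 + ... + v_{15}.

1st diffs: 10, 22, 40, 64, 94.
2nd diffs: 12, 18, 24, 30.
3rd diffs: 6, 6, 6 (constant).
Newton forward-difference form: v_j = 1 + 10·C(j,1) + 12·C(j,2) + 6·C(j,3).
Continuing: …, 361, 533, 753, 1027, …, v_{15} = 4141.
Summing j = 0..15 (16 terms) gives 18856.

18856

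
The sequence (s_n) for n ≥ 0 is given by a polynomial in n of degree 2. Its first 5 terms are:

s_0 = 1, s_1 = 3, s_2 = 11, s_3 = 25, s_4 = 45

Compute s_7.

1st diffs: 2, 8, 14, 20.
2nd diffs: 6, 6, 6 (constant).
So s_n = 3n^2 - n + 1.
Evaluating at n = 7 gives s_7 = 141.

141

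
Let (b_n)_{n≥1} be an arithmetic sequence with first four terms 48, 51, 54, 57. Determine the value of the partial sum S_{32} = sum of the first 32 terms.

Common difference d = 3.
b_n = 48 + (n - 1)·3.
b_{32} = 141; S = 32·(48 + 141)/2 = 3024.

3024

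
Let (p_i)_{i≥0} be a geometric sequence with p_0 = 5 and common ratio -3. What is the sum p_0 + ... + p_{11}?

p_i = 5·(-3)^(i-0).
S = 5·((-3)^12 - 1)/(-3 - 1) = 5·(531441 - 1)/(-4) = -664300.

-664300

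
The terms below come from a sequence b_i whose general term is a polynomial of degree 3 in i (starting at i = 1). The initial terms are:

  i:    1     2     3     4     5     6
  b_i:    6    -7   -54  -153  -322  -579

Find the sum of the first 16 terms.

1st diffs: -13, -47, -99, -169, -257.
2nd diffs: -34, -52, -70, -88.
3rd diffs: -18, -18, -18 (constant).
Newton forward-difference form: b_i = 6 + (-13)·C(i-1,1) + (-34)·C(i-1,2) + (-18)·C(i-1,3).
Continuing: …, -942, -1429, -2058, -2847, …, b_{16} = -11949.
Summing i = 1..16 (16 terms) gives -53264.

-53264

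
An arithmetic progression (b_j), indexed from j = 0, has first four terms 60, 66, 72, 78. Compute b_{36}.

Common difference d = 6.
b_j = 60 + (j - 0)·6.
b_{36} = 60 + 36·6 = 276.

276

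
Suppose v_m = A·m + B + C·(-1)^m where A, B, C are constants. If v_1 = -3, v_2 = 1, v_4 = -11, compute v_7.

At m = 1, 2, 4: A + B - C = -3; 2A + B + C = 1; 4A + B + C = -11.
Subtracting the first from the second: A + 2C = 4.
Subtracting the second from the third: 2A = -12.
Solving: C = 5, A = -6, then B = 8.
Therefore v_7 = -42 + 8 + 5·(-1) = -39.

-39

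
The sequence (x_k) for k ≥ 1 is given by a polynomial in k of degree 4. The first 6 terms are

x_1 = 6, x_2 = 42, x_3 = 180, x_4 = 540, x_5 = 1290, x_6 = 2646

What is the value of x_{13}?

1st diffs: 36, 138, 360, 750, 1356.
2nd diffs: 102, 222, 390, 606.
3rd diffs: 120, 168, 216.
4th diffs: 48, 48 (constant).
Newton forward-difference form: x_k = 6 + 36·C(k-1,1) + 102·C(k-1,2) + 120·C(k-1,3) + 48·C(k-1,4).
At k = 13: k-1 = 12, so x_{13} = 6 + 432 + 6732 + 26400 + 23760 = 57330.

57330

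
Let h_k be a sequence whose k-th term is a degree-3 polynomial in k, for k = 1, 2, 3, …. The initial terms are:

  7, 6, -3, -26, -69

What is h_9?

-561

1st diffs: -1, -9, -23, -43.
2nd diffs: -8, -14, -20.
3rd diffs: -6, -6 (constant).
So h_k = -k^3 + 2k^2 + 6.
Evaluating at k = 9 gives h_9 = -561.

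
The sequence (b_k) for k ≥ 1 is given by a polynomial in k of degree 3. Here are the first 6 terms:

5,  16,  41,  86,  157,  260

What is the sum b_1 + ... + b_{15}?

1st diffs: 11, 25, 45, 71, 103.
2nd diffs: 14, 20, 26, 32.
3rd diffs: 6, 6, 6 (constant).
Newton forward-difference form: b_k = 5 + 11·C(k-1,1) + 14·C(k-1,2) + 6·C(k-1,3).
Continuing: …, 401, 586, 821, 1112, …, b_{15} = 3617.
Summing k = 1..15 (15 terms) gives 15790.

15790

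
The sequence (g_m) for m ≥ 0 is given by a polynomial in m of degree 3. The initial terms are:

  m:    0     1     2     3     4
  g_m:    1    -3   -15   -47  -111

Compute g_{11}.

-2463

1st diffs: -4, -12, -32, -64.
2nd diffs: -8, -20, -32.
3rd diffs: -12, -12 (constant).
Newton forward-difference form: g_m = 1 + (-4)·C(m,1) + (-8)·C(m,2) + (-12)·C(m,3).
At m = 11: m = 11, so g_{11} = 1 - 44 - 440 - 1980 = -2463.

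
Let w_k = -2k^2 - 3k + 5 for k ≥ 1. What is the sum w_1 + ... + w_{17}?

-3944

Over k = 1..17: Σk = 153, Σk² = 1785.
Total = (-2)·1785 + (-3)·153 + (5)·17 = -3944.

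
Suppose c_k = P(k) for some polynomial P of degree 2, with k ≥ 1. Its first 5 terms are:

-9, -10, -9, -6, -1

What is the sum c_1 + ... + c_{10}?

105

1st diffs: -1, 1, 3, 5.
2nd diffs: 2, 2, 2 (constant).
Newton forward-difference form: c_k = -9 + (-1)·C(k-1,1) + 2·C(k-1,2).
Continuing: …, 6, 15, 26, 39, …, c_{10} = 54.
Summing k = 1..10 (10 terms) gives 105.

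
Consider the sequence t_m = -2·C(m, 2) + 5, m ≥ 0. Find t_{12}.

-127

C(12, 2) = 66, so t_{12} = -127.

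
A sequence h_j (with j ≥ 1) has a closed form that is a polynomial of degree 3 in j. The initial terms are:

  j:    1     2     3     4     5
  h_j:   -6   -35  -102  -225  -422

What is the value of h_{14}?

-8495

1st diffs: -29, -67, -123, -197.
2nd diffs: -38, -56, -74.
3rd diffs: -18, -18 (constant).
Newton forward-difference form: h_j = -6 + (-29)·C(j-1,1) + (-38)·C(j-1,2) + (-18)·C(j-1,3).
At j = 14: j-1 = 13, so h_{14} = -6 - 377 - 2964 - 5148 = -8495.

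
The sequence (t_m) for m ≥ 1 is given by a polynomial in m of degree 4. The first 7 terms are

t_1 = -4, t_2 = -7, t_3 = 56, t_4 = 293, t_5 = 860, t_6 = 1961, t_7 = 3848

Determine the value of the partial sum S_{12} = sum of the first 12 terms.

1st diffs: -3, 63, 237, 567, 1101, 1887.
2nd diffs: 66, 174, 330, 534, 786.
3rd diffs: 108, 156, 204, 252.
4th diffs: 48, 48, 48 (constant).
Newton forward-difference form: t_m = -4 + (-3)·C(m-1,1) + 66·C(m-1,2) + 108·C(m-1,3) + 48·C(m-1,4).
Continuing: …, 6821, 11228, 17465, 25976, …, t_{12} = 37253.
Summing m = 1..12 (12 terms) gives 105750.

105750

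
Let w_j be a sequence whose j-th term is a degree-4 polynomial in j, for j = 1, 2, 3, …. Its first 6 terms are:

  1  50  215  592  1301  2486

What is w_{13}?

41245

1st diffs: 49, 165, 377, 709, 1185.
2nd diffs: 116, 212, 332, 476.
3rd diffs: 96, 120, 144.
4th diffs: 24, 24 (constant).
So w_j = j^4 + 6j^3 - 3j^2 + j - 4.
Evaluating at j = 13 gives w_{13} = 41245.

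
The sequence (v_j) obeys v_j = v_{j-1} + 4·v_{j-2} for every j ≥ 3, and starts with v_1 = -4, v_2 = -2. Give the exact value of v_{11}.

v_3 = -18  v_4 = -26  v_5 = -98  v_6 = -202  v_7 = -594  v_8 = -1402  v_9 = -3778  v_{10} = -9386  v_{11} = -24498.

-24498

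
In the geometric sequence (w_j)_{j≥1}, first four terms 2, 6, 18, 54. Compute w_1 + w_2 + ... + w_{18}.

387420488

Common ratio r = 3.
w_j = 2·3^(j-1).
S = 2·(3^18 - 1)/(3 - 1) = 2·(387420489 - 1)/(2) = 387420488.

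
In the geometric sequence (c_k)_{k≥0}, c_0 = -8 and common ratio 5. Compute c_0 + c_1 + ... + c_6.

-156248

c_k = (-8)·5^(k-0).
S = (-8)·(5^7 - 1)/(5 - 1) = (-8)·(78125 - 1)/(4) = -156248.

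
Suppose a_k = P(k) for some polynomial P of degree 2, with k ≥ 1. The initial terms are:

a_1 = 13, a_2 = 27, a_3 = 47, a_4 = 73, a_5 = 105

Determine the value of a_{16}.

853

1st diffs: 14, 20, 26, 32.
2nd diffs: 6, 6, 6 (constant).
Newton forward-difference form: a_k = 13 + 14·C(k-1,1) + 6·C(k-1,2).
At k = 16: k-1 = 15, so a_{16} = 13 + 210 + 630 = 853.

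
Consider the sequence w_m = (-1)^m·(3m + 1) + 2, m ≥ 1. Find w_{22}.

(-1)^22 = 1; 3m + 1 at m=22 is 67; so w_{22} = 69.

69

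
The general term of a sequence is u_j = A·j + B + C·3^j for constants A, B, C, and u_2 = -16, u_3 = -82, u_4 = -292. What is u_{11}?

The three given values yield: 2A + B + 9C = -16; 3A + B + 27C = -82; 4A + B + 81C = -292.
Subtracting the first from the second: A + 18C = -66.
Subtracting the second from the third: A + 54C = -210.
Solving: C = -4, A = 6, then B = 8.
So u_j = 6·j + 8 + (-4)·3^j; at j=11 this is -708514.

-708514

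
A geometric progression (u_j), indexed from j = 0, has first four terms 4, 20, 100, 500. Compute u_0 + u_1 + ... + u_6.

78124

Common ratio r = 5.
u_j = 4·5^(j-0).
S = 4·(5^7 - 1)/(5 - 1) = 4·(78125 - 1)/(4) = 78124.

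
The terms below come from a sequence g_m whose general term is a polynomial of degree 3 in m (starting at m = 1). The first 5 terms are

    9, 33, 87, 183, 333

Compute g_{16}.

1st diffs: 24, 54, 96, 150.
2nd diffs: 30, 42, 54.
3rd diffs: 12, 12 (constant).
So g_m = 2m^3 + 3m^2 + m + 3.
Evaluating at m = 16 gives g_{16} = 8979.

8979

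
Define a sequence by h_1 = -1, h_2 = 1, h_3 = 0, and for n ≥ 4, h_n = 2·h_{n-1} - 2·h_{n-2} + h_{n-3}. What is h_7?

-1

h_4 = -3;  h_5 = -5;  h_6 = -4;  h_7 = -1.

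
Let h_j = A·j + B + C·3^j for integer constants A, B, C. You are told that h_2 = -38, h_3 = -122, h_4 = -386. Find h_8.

-32762

At j = 2, 3, 4: 2A + B + 9C = -38; 3A + B + 27C = -122; 4A + B + 81C = -386.
Subtracting the first from the second: A + 18C = -84.
Subtracting the second from the third: A + 54C = -264.
Solving: C = -5, A = 6, then B = -5.
Therefore h_8 = 48 + (-5) + (-5)·6561 = -32762.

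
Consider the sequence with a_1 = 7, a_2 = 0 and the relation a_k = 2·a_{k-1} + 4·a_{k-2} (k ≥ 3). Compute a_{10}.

75264

Step forward from the initial values:
a_3 = 28; a_4 = 56; a_5 = 224; a_6 = 672; a_7 = 2240; a_8 = 7168; a_9 = 23296; a_{10} = 75264.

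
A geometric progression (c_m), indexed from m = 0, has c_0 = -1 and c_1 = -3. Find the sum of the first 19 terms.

-581130733

Common ratio r = 3.
c_m = (-1)·3^(m-0).
S = (-1)·(3^19 - 1)/(3 - 1) = (-1)·(1162261467 - 1)/(2) = -581130733.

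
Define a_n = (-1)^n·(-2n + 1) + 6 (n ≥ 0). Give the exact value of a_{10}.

-13

(-1)^10 = 1; -2n + 1 at n=10 is -19; so a_{10} = -13.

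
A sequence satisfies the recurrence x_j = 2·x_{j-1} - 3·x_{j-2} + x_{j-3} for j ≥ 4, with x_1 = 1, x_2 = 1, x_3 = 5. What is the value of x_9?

51

x_4 = 8, x_5 = 2, x_6 = -15, x_7 = -28, x_8 = -9, x_9 = 51.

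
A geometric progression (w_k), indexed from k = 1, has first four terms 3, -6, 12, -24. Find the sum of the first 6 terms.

Common ratio r = -2.
w_k = 3·(-2)^(k-1).
S = 3·((-2)^6 - 1)/(-2 - 1) = 3·(64 - 1)/(-3) = -63.

-63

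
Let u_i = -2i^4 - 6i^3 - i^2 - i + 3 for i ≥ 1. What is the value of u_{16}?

-155917

u_{16} = -2·16^4 - 6·16^3 - 1·16^2 - 1·16 + 3 = -155917.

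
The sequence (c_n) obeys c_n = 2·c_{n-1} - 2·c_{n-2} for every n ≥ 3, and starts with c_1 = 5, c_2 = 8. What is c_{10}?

128

Step forward from the initial values:
c_3 = 6;  c_4 = -4;  c_5 = -20;  c_6 = -32;  c_7 = -24;  c_8 = 16;  c_9 = 80;  c_{10} = 128.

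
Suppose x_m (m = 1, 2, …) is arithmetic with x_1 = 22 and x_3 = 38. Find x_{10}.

94

Common difference d = (38 - 22) / (3 - 1) = 8.
x_m = 22 + (m - 1)·8.
x_{10} = 22 + 9·8 = 94.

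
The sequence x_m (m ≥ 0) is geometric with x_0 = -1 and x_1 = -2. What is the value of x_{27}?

Common ratio r = 2.
x_m = (-1)·2^(m-0).
x_{27} = (-1)·2^27 = -134217728.

-134217728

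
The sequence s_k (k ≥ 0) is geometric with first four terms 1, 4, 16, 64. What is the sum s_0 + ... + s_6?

5461

Common ratio r = 4.
s_k = 1·4^(k-0).
S = 1·(4^7 - 1)/(4 - 1) = 1·(16384 - 1)/(3) = 5461.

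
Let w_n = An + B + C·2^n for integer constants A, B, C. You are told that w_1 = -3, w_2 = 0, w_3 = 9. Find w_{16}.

Write the equations: A + B + 2C = -3; 2A + B + 4C = 0; 3A + B + 8C = 9.
Subtracting the first from the second: A + 2C = 3.
Subtracting the second from the third: A + 4C = 9.
Solving: C = 3, A = -3, then B = -6.
So w_n = -3·n + (-6) + 3·2^n; at n=16 this is 196554.

196554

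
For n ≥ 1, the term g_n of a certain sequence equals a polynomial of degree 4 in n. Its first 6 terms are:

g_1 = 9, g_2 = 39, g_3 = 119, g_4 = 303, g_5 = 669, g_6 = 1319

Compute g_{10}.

1st diffs: 30, 80, 184, 366, 650.
2nd diffs: 50, 104, 182, 284.
3rd diffs: 54, 78, 102.
4th diffs: 24, 24 (constant).
So g_n = n^4 - n^3 + 6n^2 + 4n - 1.
Evaluating at n = 10 gives g_{10} = 9639.

9639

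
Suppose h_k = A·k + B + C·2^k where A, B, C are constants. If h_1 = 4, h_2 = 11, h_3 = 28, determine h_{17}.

Plug in k = 1, 2, 3: A + B + 2C = 4; 2A + B + 4C = 11; 3A + B + 8C = 28.
Subtracting the first from the second: A + 2C = 7.
Subtracting the second from the third: A + 4C = 17.
Solving: C = 5, A = -3, then B = -3.
Hence h_{17} = -3·17 + (-3) + 5·131072 = 655306.

655306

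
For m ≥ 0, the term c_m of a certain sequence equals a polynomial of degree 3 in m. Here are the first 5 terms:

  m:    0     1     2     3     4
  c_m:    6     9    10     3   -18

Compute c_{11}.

-1061

1st diffs: 3, 1, -7, -21.
2nd diffs: -2, -8, -14.
3rd diffs: -6, -6 (constant).
Newton forward-difference form: c_m = 6 + 3·C(m,1) + (-2)·C(m,2) + (-6)·C(m,3).
At m = 11: m = 11, so c_{11} = 6 + 33 - 110 - 990 = -1061.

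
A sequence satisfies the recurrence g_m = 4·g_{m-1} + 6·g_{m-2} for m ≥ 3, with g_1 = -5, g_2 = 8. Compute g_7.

Compute successive terms:
g_3 = 2;  g_4 = 56;  g_5 = 236;  g_6 = 1280;  g_7 = 6536.

6536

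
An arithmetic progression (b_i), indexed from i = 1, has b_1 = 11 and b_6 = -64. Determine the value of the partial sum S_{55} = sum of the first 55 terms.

Common difference d = (-64 - 11) / (6 - 1) = -15.
b_i = 11 + (i - 1)·(-15).
b_{55} = -799; S = 55·(11 + (-799))/2 = -21670.

-21670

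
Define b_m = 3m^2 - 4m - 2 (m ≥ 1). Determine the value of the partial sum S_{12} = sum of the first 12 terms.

1614

Over m = 1..12: Σm = 78, Σm² = 650.
Total = (3)·650 + (-4)·78 + (-2)·12 = 1614.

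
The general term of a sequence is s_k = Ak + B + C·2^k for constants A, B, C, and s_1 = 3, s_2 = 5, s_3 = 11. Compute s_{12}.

8169

Plug in k = 1, 2, 3: A + B + 2C = 3; 2A + B + 4C = 5; 3A + B + 8C = 11.
Subtracting the first from the second: A + 2C = 2.
Subtracting the second from the third: A + 4C = 6.
Solving: C = 2, A = -2, then B = 1.
So s_k = -2·k + 1 + 2·2^k; at k=12 this is 8169.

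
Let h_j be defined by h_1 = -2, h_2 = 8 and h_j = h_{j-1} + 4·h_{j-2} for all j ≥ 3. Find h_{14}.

Applying the relation repeatedly:
h_3 = 0; h_4 = 32; h_5 = 32; …; h_{11} = 14112; h_{12} = 37280; h_{13} = 93728; h_{14} = 242848.

242848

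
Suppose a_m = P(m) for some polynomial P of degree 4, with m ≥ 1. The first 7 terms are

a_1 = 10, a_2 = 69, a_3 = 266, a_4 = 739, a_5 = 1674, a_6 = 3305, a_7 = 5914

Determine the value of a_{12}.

1st diffs: 59, 197, 473, 935, 1631, 2609.
2nd diffs: 138, 276, 462, 696, 978.
3rd diffs: 138, 186, 234, 282.
4th diffs: 48, 48, 48 (constant).
Newton forward-difference form: a_m = 10 + 59·C(m-1,1) + 138·C(m-1,2) + 138·C(m-1,3) + 48·C(m-1,4).
At m = 12: m-1 = 11, so a_{12} = 10 + 649 + 7590 + 22770 + 15840 = 46859.

46859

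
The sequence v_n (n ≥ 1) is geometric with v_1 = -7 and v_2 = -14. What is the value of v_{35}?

Common ratio r = 2.
v_n = (-7)·2^(n-1).
v_{35} = (-7)·2^34 = -120259084288.

-120259084288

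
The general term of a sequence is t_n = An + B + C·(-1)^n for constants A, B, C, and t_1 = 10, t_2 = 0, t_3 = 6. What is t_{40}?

-76

Write the equations: A + B - C = 10; 2A + B + C = 0; 3A + B - C = 6.
Subtracting the first from the second: A + 2C = -10.
Subtracting the second from the third: A - 2C = 6.
Solving: C = -4, A = -2, then B = 8.
Hence t_{40} = -2·40 + 8 + (-4)·1 = -76.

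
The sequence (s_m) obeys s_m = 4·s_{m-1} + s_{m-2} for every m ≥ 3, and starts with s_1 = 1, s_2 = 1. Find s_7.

s_3 = 5, s_4 = 21, s_5 = 89, s_6 = 377, s_7 = 1597.

1597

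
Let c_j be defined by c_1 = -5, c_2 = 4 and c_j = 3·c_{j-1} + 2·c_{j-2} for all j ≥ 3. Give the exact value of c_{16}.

Applying the relation repeatedly:
c_3 = 2  c_4 = 14  c_5 = 46  …  c_{13} = 1204510  c_{14} = 4289926  c_{15} = 15278798  c_{16} = 54416246.

54416246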